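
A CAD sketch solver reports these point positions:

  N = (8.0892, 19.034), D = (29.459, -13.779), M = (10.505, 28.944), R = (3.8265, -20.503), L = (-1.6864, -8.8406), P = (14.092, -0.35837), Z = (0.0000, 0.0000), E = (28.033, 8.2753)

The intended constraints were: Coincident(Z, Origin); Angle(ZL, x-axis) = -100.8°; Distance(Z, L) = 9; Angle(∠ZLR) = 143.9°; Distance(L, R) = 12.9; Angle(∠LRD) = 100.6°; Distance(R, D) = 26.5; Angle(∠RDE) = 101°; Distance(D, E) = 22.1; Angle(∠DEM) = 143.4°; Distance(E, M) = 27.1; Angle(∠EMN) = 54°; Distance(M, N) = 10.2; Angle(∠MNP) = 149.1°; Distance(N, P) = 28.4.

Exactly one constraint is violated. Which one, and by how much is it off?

Distance(N, P) = 28.4 — off by 8.10.

Z = (0.00, 0.00) ✓; ZL at -100.8° ✓; |ZL| = 9.000 ✓; ∠ZLR = 143.9° ✓; |LR| = 12.90 ✓; ∠LRD = 100.6° ✓; |RD| = 26.50 ✓; ∠RDE = 101.0° ✓; |DE| = 22.10 ✓; ∠DEM = 143.4° ✓; |EM| = 27.10 ✓; ∠EMN = 54.00° ✓; |MN| = 10.20 ✓; ∠MNP = 149.1° ✓; |NP| = 20.30 ✗.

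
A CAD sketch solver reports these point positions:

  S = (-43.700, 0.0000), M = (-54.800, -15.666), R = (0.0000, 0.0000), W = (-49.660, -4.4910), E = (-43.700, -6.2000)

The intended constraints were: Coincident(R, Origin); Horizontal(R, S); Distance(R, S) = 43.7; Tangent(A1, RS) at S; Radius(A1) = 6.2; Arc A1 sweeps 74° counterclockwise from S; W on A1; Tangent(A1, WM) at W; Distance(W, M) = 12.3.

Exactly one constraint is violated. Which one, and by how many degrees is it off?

Tangent(A1, WM) at W — off by 8.70°.

R = (0.00, 0.00) ✓; R.y = 0.00, S.y = 0.00 ✓; |RS| = 43.70 ✓; ∠(ES, SR) = 90.00° ✓; |ES| = 6.200 ✓; bearing(E→W) − bearing(E→S) = 74.00° ✓; |EW| = 6.200 ✓; ∠(EW, WM) = 98.70° ✗; |WM| = 12.30 ✓.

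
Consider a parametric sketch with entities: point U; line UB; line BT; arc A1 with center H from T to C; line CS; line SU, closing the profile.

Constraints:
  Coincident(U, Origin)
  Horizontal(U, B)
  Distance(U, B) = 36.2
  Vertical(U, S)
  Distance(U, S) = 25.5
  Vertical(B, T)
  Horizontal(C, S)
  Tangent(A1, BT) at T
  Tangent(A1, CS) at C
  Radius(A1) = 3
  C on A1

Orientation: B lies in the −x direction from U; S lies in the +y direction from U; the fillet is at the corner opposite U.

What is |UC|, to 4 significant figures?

41.86

The virtual corner opposite U is at (-36.20, 25.50). Since A1 is tangent to BT there, HT ⟂ BT and since A1 is tangent to CS there, HC ⟂ CS, with radius 3.0, so the center H sits 3.0 in from both sides at H = (-33.20, 22.50). That places the tangent points at T = (-36.20, 22.50) on BT and C = (-33.20, 25.50) on CS. Then |UC| = |C − U| = 41.86.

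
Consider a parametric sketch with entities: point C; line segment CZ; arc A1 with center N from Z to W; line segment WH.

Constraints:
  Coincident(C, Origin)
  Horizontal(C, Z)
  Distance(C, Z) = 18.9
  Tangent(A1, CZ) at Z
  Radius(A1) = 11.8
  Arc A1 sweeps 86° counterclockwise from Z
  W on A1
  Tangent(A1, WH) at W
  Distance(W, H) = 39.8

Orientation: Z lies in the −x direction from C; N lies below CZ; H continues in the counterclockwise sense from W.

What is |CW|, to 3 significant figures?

32.6

The tangent condition forces NZ to be normal to CZ, so N = Z + (0, -11.8) = (-18.9, -11.8). On A1, Z sits at bearing 90° from N; an 86° counterclockwise sweep puts W at bearing 176°, so W = N + 11.8·(cos 176°, sin 176°) = (-30.7, -11.0). Then |CW| = |W − C| = 32.6.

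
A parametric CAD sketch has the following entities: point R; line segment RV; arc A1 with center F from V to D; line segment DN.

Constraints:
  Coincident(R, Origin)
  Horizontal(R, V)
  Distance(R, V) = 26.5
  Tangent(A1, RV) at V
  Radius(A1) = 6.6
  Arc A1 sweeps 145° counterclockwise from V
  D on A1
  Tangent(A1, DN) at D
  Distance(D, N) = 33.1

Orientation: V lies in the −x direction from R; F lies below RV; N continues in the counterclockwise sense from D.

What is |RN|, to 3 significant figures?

31.2

R is at the origin; R and V share the same y with |RV| = 26.5 and V on the −x side, so V = (-26.5, 0.00). A1 meets RV tangentially, so FV is at right angles to RV, so F = V + (0, -6.6) = (-26.5, -6.60). On A1, V sits at bearing 90° from F; a 145° counterclockwise sweep puts D at bearing 235°, so D = F + 6.6·(cos 235°, sin 235°) = (-30.3, -12.0). A1 meets DN tangentially, so FD is at right angles to DN, so DN runs along (−sin 235°, cos 235°); with |DN| = 33.1, N = (-3.17, -31.0). Then |RN| = |N − R| = 31.2.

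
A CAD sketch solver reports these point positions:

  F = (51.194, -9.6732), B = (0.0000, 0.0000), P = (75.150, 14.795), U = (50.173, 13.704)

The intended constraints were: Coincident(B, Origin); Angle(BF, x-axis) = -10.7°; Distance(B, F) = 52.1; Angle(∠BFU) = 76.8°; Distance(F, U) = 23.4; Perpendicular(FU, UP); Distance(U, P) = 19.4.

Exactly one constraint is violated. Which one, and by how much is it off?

Distance(U, P) = 19.4 — off by 5.60.

B = (0.00, 0.00) ✓; BF at -10.70° ✓; |BF| = 52.10 ✓; ∠BFU = 76.80° ✓; |FU| = 23.40 ✓; ∠(FU, UP) = 90.00° ✓; |UP| = 25.00 ✗.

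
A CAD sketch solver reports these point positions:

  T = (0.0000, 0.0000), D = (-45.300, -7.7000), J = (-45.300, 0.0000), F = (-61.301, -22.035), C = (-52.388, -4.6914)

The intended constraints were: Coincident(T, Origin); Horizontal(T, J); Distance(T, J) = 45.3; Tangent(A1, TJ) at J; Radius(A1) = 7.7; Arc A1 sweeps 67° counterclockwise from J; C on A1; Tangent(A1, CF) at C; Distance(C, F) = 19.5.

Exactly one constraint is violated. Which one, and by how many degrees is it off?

Tangent(A1, CF) at C — off by 4.20°.

T = (0.00, 0.00) ✓; T.y = 0.00, J.y = 0.00 ✓; |TJ| = 45.30 ✓; ∠(DJ, JT) = 90.00° ✓; |DJ| = 7.700 ✓; bearing(D→C) − bearing(D→J) = 67.00° ✓; |DC| = 7.700 ✓; ∠(DC, CF) = 94.20° ✗; |CF| = 19.50 ✓.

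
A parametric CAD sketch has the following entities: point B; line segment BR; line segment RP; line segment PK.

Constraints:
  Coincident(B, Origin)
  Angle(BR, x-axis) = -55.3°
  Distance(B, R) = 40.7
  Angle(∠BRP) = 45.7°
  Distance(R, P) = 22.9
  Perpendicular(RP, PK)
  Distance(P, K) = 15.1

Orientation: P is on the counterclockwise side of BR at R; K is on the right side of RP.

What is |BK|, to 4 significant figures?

44.57

∠BRP = 45.7°, so RP runs at -55.3° + (180° − 45.7°) = 79.00° from the x-axis; with |RP| = 22.9, P = R + 22.9·(cos 79.00°, sin 79.00°) = (27.54, -10.98). The perpendicularity gives PK at right angles to RP; with |PK| = 15.1 on the right of RP, K = P + 15.1·(0.9816, -0.1908) = (42.36, -13.86). Then |BK| = |K − B| = 44.57.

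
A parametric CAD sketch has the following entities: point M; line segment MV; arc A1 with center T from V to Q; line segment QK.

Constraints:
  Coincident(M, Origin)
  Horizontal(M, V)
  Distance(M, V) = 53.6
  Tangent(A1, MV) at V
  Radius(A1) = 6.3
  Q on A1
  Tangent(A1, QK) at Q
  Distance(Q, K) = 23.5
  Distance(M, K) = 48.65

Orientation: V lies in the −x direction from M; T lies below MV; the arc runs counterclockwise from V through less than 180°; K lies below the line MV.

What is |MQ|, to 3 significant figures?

58.9

Checks: |TQ| = 6.300 ✓; ∠(TQ, QK) = 90.00° ✓; |QK| = 23.50 ✓; |MK| = 48.65 ✓.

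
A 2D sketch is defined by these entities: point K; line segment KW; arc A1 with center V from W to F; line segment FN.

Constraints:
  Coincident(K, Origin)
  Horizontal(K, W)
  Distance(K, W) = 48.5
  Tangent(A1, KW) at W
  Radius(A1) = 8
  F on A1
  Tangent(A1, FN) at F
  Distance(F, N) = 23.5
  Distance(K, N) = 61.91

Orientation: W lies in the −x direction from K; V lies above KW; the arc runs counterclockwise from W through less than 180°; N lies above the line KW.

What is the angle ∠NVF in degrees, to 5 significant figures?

71.200°

Checks: |VF| = 8.000 ✓; ∠(VF, FN) = 90.00° ✓; |FN| = 23.50 ✓; |KN| = 61.91 ✓.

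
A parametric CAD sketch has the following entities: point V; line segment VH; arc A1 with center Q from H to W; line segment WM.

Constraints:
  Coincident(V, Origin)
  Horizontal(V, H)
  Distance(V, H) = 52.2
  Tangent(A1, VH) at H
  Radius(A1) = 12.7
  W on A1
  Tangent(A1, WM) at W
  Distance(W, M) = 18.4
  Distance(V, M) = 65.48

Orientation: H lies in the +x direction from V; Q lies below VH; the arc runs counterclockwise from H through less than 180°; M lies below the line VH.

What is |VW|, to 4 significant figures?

47.93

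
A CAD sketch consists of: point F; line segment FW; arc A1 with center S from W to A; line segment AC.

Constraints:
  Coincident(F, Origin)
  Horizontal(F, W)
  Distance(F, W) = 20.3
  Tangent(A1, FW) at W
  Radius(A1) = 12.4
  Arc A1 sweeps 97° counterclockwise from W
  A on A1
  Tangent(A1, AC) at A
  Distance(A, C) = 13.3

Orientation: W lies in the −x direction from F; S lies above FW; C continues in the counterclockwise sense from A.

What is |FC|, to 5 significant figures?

28.766

F is at the origin; F and W share the same y with |FW| = 20.3 and W on the −x side, so W = (-20.300, 0.0000). The tangent condition forces SW to be normal to FW, so S = W + (0, 12.4) = (-20.300, 12.400). On A1, W sits at bearing -90° from S; a 97° counterclockwise sweep puts A at bearing 7°, so A = S + 12.4·(cos 7°, sin 7°) = (-7.9924, 13.911). Since A1 is tangent to AC there, SA ⟂ AC, so AC runs along (−sin 7°, cos 7°); with |AC| = 13.3, C = (-9.6133, 27.112). Then |FC| = |C − F| = 28.766.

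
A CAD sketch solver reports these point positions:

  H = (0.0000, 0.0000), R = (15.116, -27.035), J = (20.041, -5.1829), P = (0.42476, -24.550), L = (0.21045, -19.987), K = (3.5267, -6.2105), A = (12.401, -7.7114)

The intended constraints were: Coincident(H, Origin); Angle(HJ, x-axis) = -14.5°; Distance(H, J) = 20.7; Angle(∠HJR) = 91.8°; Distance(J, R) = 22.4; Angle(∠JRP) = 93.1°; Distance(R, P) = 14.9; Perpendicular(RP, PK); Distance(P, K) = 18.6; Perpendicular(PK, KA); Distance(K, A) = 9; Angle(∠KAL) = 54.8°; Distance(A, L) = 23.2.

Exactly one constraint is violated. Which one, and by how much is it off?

Distance(A, L) = 23.2 — off by 5.90.

H = (0.00, 0.00) ✓; HJ at -14.50° ✓; |HJ| = 20.70 ✓; ∠HJR = 91.80° ✓; |JR| = 22.40 ✓; ∠JRP = 93.10° ✓; |RP| = 14.90 ✓; ∠(RP, PK) = 90.00° ✓; |PK| = 18.60 ✓; ∠(PK, KA) = 90.00° ✓; |KA| = 9.000 ✓; ∠KAL = 54.80° ✓; |AL| = 17.30 ✗.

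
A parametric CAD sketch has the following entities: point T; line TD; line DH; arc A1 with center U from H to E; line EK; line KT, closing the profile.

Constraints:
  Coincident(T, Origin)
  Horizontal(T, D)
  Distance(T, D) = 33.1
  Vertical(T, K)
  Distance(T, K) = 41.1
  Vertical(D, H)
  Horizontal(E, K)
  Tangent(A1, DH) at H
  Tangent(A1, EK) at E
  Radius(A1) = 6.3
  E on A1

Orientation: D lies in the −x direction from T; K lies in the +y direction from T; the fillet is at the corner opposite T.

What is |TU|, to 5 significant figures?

43.924

TK is vertical with |TK| = 41.1 and K on the +y side, so K = (0.0000, 41.100). The virtual corner opposite T is at (-33.100, 41.100). The tangent condition forces UH to be normal to DH and since A1 is tangent to EK there, UE ⟂ EK, with radius 6.3, so the center U sits 6.3 in from both sides at U = (-26.800, 34.800). Then |TU| = |U − T| = 43.924.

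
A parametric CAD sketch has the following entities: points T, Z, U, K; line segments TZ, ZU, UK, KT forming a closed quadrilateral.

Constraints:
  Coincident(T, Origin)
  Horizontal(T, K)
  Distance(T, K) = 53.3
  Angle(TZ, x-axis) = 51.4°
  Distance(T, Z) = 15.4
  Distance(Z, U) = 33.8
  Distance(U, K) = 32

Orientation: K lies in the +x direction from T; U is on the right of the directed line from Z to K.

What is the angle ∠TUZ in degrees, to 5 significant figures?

26.978°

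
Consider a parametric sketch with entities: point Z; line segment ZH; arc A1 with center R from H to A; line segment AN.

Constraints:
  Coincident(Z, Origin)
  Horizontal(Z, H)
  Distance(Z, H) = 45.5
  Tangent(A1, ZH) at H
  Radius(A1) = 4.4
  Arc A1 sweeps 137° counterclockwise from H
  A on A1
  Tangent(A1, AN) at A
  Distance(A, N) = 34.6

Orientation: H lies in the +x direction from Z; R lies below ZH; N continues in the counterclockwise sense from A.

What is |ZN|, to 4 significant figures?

74.64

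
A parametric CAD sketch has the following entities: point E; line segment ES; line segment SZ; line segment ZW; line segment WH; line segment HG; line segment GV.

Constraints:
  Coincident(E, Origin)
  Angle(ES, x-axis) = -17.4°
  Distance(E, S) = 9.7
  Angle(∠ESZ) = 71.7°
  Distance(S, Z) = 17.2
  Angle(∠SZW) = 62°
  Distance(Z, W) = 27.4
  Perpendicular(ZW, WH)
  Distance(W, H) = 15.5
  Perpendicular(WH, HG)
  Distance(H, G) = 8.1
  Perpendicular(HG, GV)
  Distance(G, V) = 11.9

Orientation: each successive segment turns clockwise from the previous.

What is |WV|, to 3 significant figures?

8.86

E is at the origin; ES runs at -17.4° with length 9.7, so S = (9.26, -2.90). ∠ESZ = 71.7° gives SZ at -126° from the x-axis; with |SZ| = 17.2, Z = (-0.781, -16.9). ∠SZW = 62.0° gives ZW at 116° from the x-axis; with |ZW| = 27.4, W = (-12.9, 7.70). ZW is perpendicular to WH, so WH runs at 26.3°; with |WH| = 15.5, H = (0.975, 14.6). WH ⟂ HG, so HG runs at -63.7°; with |HG| = 8.1, G = (4.56, 7.30). HG ⟂ GV, so GV runs at -154°; with |GV| = 11.9, V = (-6.10, 2.03). Then |WV| = |V − W| = 8.86.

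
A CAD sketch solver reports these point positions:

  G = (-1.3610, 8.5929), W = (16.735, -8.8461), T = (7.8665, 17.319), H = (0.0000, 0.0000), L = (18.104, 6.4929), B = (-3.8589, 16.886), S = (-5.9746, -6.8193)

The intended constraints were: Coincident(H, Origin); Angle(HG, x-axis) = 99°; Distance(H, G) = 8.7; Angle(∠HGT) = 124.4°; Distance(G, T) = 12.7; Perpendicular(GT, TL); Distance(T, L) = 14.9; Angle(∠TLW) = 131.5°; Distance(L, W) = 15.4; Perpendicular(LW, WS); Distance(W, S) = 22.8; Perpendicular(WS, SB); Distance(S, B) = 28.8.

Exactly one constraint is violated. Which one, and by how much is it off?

Distance(S, B) = 28.8 — off by 5.00.

H = (0.00, 0.00) ✓; HG at 99.00° ✓; |HG| = 8.700 ✓; ∠HGT = 124.4° ✓; |GT| = 12.70 ✓; ∠(GT, TL) = 90.00° ✓; |TL| = 14.90 ✓; ∠TLW = 131.5° ✓; |LW| = 15.40 ✓; ∠(LW, WS) = 90.00° ✓; |WS| = 22.80 ✓; ∠(WS, SB) = 90.00° ✓; |SB| = 23.80 ✗.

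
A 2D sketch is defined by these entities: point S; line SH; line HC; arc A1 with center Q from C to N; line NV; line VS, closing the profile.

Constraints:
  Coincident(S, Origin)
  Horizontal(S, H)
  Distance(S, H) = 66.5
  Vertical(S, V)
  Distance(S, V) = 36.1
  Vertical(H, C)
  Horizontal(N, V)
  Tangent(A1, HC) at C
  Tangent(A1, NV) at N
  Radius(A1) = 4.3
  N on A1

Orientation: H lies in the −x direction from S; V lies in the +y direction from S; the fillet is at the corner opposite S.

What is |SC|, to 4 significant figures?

73.71

The virtual corner opposite S is at (-66.50, 36.10). Tangency of A1 to HC means the radius QC is perpendicular to HC and A1 meets NV tangentially, so QN is at right angles to NV, with radius 4.3, so the center Q sits 4.3 in from both sides at Q = (-62.20, 31.80). That places the tangent points at C = (-66.50, 31.80) on HC and N = (-62.20, 36.10) on NV. Then |SC| = |C − S| = 73.71.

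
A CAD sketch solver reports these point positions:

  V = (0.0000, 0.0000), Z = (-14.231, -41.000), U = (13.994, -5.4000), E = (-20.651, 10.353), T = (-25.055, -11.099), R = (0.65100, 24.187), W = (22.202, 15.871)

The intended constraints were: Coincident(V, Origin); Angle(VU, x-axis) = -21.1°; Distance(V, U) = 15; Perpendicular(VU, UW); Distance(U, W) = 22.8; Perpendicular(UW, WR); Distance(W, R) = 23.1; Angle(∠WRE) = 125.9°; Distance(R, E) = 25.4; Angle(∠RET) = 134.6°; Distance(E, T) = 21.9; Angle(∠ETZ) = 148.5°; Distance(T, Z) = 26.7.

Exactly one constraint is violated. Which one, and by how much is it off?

Distance(T, Z) = 26.7 — off by 5.10.

V = (0.00, 0.00) ✓; VU at -21.10° ✓; |VU| = 15.00 ✓; ∠(VU, UW) = 90.00° ✓; |UW| = 22.80 ✓; ∠(UW, WR) = 90.00° ✓; |WR| = 23.10 ✓; ∠WRE = 125.9° ✓; |RE| = 25.40 ✓; ∠RET = 134.6° ✓; |ET| = 21.90 ✓; ∠ETZ = 148.5° ✓; |TZ| = 31.80 ✗.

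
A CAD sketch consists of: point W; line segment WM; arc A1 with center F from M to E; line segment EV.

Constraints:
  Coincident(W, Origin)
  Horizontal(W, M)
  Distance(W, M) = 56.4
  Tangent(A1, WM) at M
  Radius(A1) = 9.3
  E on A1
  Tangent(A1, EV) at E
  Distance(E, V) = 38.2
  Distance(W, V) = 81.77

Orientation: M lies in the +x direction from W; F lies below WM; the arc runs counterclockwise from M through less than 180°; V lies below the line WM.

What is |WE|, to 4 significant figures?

50.20

Checks: |FE| = 9.300 ✓; ∠(FE, EV) = 90.00° ✓; |EV| = 38.20 ✓; |WV| = 81.77 ✓.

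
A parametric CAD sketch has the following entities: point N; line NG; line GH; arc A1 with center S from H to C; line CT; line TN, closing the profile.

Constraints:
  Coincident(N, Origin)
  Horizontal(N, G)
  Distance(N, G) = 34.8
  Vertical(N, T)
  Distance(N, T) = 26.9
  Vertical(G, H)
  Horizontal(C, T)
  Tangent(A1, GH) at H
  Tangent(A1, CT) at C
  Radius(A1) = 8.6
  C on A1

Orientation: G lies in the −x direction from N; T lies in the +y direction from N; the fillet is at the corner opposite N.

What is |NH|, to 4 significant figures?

39.32

N is at the origin; N and G share the same y with |NG| = 34.8 and G on the −x side, so G = (-34.80, 0.000). NT is vertical with |NT| = 26.9 and T on the +y side, so T = (0.000, 26.90). The virtual corner opposite N is at (-34.80, 26.90). Since A1 is tangent to GH there, SH ⟂ GH and tangency of A1 to CT means the radius SC is perpendicular to CT, with radius 8.6, so the center S sits 8.6 in from both sides at S = (-26.20, 18.30). That places the tangent points at H = (-34.80, 18.30) on GH and C = (-26.20, 26.90) on CT. Then |NH| = |H − N| = 39.32.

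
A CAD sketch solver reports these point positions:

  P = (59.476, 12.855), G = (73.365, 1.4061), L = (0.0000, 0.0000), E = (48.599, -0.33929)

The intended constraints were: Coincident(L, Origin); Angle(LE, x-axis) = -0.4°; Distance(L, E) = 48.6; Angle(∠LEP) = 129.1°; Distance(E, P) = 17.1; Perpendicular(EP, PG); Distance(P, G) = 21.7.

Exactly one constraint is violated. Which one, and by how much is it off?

Distance(P, G) = 21.7 — off by 3.70.

L = (0.00, 0.00) ✓; LE at -0.4000° ✓; |LE| = 48.60 ✓; ∠LEP = 129.1° ✓; |EP| = 17.10 ✓; ∠(EP, PG) = 90.00° ✓; |PG| = 18.00 ✗.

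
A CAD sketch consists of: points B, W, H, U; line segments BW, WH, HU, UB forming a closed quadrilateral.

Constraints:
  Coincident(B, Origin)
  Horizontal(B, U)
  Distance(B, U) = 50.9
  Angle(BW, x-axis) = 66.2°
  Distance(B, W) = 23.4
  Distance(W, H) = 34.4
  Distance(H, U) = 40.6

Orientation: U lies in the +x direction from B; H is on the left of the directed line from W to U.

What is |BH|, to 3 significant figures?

55.1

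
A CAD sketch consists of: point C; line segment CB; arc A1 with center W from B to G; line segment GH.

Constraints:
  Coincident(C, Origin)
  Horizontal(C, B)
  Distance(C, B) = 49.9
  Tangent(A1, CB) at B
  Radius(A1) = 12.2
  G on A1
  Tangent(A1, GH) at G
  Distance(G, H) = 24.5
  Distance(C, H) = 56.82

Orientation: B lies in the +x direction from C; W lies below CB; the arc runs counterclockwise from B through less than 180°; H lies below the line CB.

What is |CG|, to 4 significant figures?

40.45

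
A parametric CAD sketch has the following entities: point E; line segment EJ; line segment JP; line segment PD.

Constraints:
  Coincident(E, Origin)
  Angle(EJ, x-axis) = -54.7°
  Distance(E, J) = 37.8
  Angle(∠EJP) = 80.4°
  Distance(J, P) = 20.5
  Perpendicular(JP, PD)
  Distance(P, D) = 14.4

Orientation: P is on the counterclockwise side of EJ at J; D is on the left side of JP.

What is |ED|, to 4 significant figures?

26.92

E is at the origin; EJ runs at -54.7° with length 37.8, so J = 37.8·(cos -54.7°, sin -54.7°) = (21.84, -30.85). ∠EJP = 80.4°, so JP runs at -54.7° + (180° − 80.4°) = 44.90° from the x-axis; with |JP| = 20.5, P = J + 20.5·(cos 44.90°, sin 44.90°) = (36.36, -16.38). JP is perpendicular to PD; with |PD| = 14.4 on the left of JP, D = P + 14.4·(-0.7059, 0.7083) = (26.20, -6.180). Then |ED| = |D − E| = 26.92.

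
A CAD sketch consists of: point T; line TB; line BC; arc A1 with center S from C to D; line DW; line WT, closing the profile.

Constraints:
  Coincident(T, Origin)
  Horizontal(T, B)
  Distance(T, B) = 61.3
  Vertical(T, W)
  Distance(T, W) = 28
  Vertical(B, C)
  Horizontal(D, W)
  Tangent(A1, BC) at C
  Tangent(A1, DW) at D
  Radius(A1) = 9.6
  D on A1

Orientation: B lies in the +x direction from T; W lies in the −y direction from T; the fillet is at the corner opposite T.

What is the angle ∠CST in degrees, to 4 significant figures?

160.4°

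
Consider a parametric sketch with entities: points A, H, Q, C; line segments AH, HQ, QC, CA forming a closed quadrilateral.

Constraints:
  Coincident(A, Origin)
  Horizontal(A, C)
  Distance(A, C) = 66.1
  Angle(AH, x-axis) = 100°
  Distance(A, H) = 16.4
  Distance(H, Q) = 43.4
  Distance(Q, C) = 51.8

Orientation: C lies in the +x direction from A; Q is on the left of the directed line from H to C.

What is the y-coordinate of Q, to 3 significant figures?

40.1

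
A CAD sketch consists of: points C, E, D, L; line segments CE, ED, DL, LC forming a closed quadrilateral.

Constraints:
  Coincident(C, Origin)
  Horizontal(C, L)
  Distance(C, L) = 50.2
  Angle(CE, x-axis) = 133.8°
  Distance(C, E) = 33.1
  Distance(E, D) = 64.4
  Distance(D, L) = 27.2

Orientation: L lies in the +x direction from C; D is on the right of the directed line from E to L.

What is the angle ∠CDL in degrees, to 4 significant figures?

115.7°

C is at the origin; C and L share the same y with |CL| = 50.2 and L in +x, so L = (50.2, 0). CE runs at 133.8° with |CE| = 33.1, so E = (-22.91, 23.89). D is determined by |ED| = 64.4 and |DL| = 27.2 together: it lies at the intersection of circle(E, 64.4) and circle(L, 27.2). With |EL| = 76.91, the foot of the radical line on EL is 60.61 from E and the perpendicular offset is √(64.4² − 60.61²) = 21.77. Taking the right-of-EL solution: D = (27.94, -15.63).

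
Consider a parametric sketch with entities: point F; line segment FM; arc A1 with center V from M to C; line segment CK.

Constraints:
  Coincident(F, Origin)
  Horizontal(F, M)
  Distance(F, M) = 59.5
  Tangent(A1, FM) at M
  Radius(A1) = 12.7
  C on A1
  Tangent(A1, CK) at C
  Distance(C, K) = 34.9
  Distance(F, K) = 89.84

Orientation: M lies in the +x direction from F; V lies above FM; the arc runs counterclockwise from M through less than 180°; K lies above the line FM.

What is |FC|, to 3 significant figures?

72.8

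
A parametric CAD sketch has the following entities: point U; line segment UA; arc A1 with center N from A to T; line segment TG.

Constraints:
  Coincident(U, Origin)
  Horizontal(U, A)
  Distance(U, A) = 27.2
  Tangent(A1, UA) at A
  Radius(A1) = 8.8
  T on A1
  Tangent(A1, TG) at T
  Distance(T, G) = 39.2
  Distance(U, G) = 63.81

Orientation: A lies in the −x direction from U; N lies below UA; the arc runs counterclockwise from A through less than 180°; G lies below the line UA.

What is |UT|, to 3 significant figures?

36.3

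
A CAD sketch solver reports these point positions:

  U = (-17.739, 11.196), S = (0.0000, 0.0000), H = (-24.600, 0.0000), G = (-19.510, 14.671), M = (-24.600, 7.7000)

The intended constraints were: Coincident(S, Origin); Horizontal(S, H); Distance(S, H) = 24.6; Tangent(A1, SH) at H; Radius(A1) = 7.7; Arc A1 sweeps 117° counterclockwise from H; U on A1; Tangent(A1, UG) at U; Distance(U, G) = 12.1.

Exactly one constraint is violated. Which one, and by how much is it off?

Distance(U, G) = 12.1 — off by 8.20.

S = (0.00, 0.00) ✓; S.y = 0.00, H.y = 0.00 ✓; |SH| = 24.60 ✓; ∠(MH, HS) = 90.00° ✓; |MH| = 7.700 ✓; bearing(M→U) − bearing(M→H) = 117.0° ✓; |MU| = 7.700 ✓; ∠(MU, UG) = 90.00° ✓; |UG| = 3.900 ✗.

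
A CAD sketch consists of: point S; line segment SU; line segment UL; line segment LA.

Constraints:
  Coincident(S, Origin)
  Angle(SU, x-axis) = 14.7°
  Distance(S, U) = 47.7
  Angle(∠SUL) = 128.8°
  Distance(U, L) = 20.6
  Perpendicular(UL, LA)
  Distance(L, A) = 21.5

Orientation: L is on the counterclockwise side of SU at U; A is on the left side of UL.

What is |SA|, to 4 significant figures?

52.87

S is at the origin; SU runs at 14.7° with length 47.7, so U = 47.7·(cos 14.7°, sin 14.7°) = (46.14, 12.10). ∠SUL = 128.8°, so UL runs at 14.7° + (180° − 128.8°) = 65.90° from the x-axis; with |UL| = 20.6, L = U + 20.6·(cos 65.90°, sin 65.90°) = (54.55, 30.91). UL is perpendicular to LA; with |LA| = 21.5 on the left of UL, A = L + 21.5·(-0.9128, 0.4083) = (34.92, 39.69). Then |SA| = |A − S| = 52.87.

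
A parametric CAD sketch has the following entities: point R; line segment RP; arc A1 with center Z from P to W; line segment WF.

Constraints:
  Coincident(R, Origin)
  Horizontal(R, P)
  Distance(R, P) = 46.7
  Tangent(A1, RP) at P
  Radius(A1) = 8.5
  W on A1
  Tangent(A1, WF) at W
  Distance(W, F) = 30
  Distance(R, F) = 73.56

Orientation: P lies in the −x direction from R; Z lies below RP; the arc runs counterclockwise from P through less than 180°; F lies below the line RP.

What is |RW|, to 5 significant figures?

54.876

Checks: |ZW| = 8.500 ✓; ∠(ZW, WF) = 90.00° ✓; |WF| = 30.00 ✓; |RF| = 73.56 ✓.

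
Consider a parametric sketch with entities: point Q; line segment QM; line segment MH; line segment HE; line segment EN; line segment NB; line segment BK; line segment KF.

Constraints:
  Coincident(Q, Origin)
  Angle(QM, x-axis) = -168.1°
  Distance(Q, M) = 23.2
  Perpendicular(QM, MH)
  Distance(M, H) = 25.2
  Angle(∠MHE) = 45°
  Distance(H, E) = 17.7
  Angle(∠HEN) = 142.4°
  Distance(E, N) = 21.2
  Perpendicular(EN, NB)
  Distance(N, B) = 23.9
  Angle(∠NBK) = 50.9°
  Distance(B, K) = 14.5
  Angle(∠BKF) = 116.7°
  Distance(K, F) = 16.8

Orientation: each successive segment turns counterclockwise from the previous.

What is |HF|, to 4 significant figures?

30.26

Q is at the origin; QM runs at -168.1° with length 23.2, so M = (-22.70, -4.784). QM ⟂ MH, so MH runs at -78.10°; with |MH| = 25.2, H = (-17.51, -29.44). ∠MHE = 45.0° gives HE at 56.90° from the x-axis; with |HE| = 17.7, E = (-7.839, -14.61). ∠HEN = 142.4° gives EN at 94.50° from the x-axis; with |EN| = 21.2, N = (-9.502, 6.520). The perpendicularity gives NB at right angles to EN, so NB runs at -175.5°; with |NB| = 23.9, B = (-33.33, 4.645). ∠NBK = 50.9° gives BK at -46.40° from the x-axis; with |BK| = 14.5, K = (-23.33, -5.856). ∠BKF = 116.7° gives KF at 16.90° from the x-axis; with |KF| = 16.8, F = (-7.255, -0.9720). Then |HF| = |F − H| = 30.26.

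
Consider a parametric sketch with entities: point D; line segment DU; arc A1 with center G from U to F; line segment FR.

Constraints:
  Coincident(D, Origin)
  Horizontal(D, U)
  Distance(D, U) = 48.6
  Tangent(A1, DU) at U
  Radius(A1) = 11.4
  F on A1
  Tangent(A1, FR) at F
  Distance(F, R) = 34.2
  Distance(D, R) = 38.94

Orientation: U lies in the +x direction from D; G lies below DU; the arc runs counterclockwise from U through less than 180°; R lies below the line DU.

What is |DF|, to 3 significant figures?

39.5

D is at the origin; DU is horizontal with |DU| = 48.6 and U on the +x side, so U = (48.6, 0.00). A1 meets DU tangentially, so GU is at right angles to DU, so G = U + (0, -11.4) = (48.6, -11.4). Since GF ⟂ FR (tangency), |GR| = √(11.4² + 34.2²) = 36.0 regardless of where F sits on A1. So R lies on both circle(D, 38.94) and circle(G, 36.0); the below-DU intersection is R = (20.0, -33.4). F is the foot of the tangent from R: F = (39.1, -5.03).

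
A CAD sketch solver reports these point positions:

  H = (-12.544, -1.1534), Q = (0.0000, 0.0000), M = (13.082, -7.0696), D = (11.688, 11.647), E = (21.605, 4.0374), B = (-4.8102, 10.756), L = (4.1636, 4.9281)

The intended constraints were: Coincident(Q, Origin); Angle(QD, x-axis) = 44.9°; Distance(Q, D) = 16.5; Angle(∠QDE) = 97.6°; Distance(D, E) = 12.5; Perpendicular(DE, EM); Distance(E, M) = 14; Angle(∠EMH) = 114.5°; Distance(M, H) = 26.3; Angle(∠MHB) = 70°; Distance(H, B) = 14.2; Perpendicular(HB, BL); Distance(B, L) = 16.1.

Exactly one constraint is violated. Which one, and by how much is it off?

Distance(B, L) = 16.1 — off by 5.40.

Q = (0.00, 0.00) ✓; QD at 44.90° ✓; |QD| = 16.50 ✓; ∠QDE = 97.60° ✓; |DE| = 12.50 ✓; ∠(DE, EM) = 90.00° ✓; |EM| = 14.00 ✓; ∠EMH = 114.5° ✓; |MH| = 26.30 ✓; ∠MHB = 70.00° ✓; |HB| = 14.20 ✓; ∠(HB, BL) = 90.00° ✓; |BL| = 10.70 ✗.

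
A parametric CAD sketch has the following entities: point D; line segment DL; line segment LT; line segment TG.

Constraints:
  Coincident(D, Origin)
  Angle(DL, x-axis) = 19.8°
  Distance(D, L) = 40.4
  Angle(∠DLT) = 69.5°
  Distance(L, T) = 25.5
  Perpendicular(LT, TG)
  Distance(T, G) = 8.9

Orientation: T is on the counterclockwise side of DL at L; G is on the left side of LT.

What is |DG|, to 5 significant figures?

31.088

D is at the origin; DL runs at 19.8° with length 40.4, so L = 40.4·(cos 19.8°, sin 19.8°) = (38.012, 13.685). ∠DLT = 69.5°, so LT runs at 19.8° + (180° − 69.5°) = 130.30° from the x-axis; with |LT| = 25.5, T = L + 25.5·(cos 130.30°, sin 130.30°) = (21.518, 33.133). LT is perpendicular to TG; with |TG| = 8.9 on the left of LT, G = T + 8.9·(-0.76267, -0.64679) = (14.731, 27.377). Then |DG| = |G − D| = 31.088.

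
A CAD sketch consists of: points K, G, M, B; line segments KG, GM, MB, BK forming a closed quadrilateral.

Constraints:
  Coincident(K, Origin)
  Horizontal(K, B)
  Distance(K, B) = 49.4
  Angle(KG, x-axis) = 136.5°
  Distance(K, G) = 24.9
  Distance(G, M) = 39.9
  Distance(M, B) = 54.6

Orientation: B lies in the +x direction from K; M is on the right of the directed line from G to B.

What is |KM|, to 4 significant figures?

19.32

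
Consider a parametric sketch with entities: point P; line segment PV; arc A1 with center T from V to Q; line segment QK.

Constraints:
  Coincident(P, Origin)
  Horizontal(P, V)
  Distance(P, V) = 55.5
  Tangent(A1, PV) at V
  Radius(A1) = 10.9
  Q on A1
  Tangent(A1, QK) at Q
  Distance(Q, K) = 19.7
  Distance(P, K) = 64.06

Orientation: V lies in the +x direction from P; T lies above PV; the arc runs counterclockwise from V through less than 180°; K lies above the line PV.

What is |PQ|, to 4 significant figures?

66.91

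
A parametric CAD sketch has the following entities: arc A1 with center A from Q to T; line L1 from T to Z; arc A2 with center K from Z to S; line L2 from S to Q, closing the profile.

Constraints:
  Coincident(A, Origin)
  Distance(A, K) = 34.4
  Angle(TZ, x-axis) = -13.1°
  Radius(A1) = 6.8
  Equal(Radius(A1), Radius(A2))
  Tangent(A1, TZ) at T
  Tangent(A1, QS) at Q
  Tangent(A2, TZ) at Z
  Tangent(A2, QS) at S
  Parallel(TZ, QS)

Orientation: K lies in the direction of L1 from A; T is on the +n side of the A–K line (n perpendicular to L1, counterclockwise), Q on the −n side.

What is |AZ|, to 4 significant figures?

35.07

The slot axis is L1's direction at -13.1°, so u = (cos -13.1°, sin -13.1°) = (0.9740, -0.2267) and n = (−sin -13.1°, cos -13.1°) = (0.2267, 0.9740). A is at the origin and K lies 34.4 along u from A, so K = 34.4·u = (33.50, -7.797). Tangency of A1 to both parallel lines with radius 6.8 puts T and Q at A ± 6.8·n: T = (1.541, 6.623), Q = (-1.541, -6.623). Equal radii place Z and S the same way about K: Z = K + 6.8·n = (35.05, -1.174), S = K − 6.8·n = (31.96, -14.42). Then |AZ| = |Z − A| = 35.07.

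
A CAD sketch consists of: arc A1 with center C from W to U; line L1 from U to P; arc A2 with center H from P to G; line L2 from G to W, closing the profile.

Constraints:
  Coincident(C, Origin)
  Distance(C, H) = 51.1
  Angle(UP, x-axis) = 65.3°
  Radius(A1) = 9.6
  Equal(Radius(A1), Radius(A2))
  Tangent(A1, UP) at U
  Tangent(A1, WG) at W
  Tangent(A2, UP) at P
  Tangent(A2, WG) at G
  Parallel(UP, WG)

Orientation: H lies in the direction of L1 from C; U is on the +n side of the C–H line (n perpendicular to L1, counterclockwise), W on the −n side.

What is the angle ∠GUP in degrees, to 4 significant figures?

20.59°

Tangency of A1 to both parallel lines with radius 9.6 puts U and W at C ± 9.6·n: U = (-8.722, 4.012), W = (8.722, -4.012). Equal radii place P and G the same way about H: P = H + 9.6·n = (12.63, 50.44), G = H − 9.6·n = (30.07, 42.41). Then cos ∠GUP = UG·UP / (|UG||UP|), giving 20.59°.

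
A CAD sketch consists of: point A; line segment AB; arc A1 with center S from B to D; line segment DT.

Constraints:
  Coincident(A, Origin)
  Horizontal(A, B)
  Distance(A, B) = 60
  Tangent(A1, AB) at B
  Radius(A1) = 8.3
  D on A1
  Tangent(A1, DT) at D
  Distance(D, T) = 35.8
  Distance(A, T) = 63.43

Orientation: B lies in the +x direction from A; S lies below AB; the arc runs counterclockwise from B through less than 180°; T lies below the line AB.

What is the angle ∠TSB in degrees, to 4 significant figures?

159.2°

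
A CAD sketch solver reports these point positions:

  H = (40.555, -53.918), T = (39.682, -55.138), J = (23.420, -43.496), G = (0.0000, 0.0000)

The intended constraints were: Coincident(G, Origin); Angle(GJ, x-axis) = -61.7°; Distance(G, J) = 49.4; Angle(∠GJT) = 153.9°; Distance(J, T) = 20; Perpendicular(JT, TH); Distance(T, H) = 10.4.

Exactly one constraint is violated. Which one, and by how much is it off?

Distance(T, H) = 10.4 — off by 8.90.

G = (0.00, 0.00) ✓; GJ at -61.70° ✓; |GJ| = 49.40 ✓; ∠GJT = 153.9° ✓; |JT| = 20.00 ✓; ∠(JT, TH) = 90.01° ✓; |TH| = 1.500 ✗.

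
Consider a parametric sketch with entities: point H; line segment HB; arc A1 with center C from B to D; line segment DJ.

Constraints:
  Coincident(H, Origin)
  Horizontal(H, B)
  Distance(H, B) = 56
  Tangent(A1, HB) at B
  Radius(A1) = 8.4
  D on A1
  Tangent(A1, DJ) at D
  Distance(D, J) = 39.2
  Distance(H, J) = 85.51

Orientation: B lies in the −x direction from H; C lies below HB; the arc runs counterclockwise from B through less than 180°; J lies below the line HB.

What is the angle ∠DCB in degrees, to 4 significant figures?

77.24°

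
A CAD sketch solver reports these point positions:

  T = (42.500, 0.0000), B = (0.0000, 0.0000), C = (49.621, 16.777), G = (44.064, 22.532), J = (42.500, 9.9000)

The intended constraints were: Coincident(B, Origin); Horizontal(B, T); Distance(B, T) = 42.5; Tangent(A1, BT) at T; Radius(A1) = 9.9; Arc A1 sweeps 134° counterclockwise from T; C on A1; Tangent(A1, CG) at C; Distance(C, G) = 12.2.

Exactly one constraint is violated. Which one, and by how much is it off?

Distance(C, G) = 12.2 — off by 4.20.

B = (0.00, 0.00) ✓; B.y = 0.00, T.y = 0.00 ✓; |BT| = 42.50 ✓; ∠(JT, TB) = 90.00° ✓; |JT| = 9.900 ✓; bearing(J→C) − bearing(J→T) = 134.0° ✓; |JC| = 9.900 ✓; ∠(JC, CG) = 90.00° ✓; |CG| = 8.000 ✗.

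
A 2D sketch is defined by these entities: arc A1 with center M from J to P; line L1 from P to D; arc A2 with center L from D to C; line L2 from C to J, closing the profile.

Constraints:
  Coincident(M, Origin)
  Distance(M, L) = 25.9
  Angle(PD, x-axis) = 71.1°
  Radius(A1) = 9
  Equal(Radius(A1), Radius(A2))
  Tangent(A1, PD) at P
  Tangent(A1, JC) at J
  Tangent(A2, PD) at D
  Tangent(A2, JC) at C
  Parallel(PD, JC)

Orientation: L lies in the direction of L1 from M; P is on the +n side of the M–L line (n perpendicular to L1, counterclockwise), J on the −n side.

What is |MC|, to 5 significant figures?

27.419

The slot axis is L1's direction at 71.1°, so u = (cos 71.1°, sin 71.1°) = (0.32392, 0.94609) and n = (−sin 71.1°, cos 71.1°) = (-0.94609, 0.32392). M is at the origin and L lies 25.9 along u from M, so L = 25.9·u = (8.3895, 24.504). Tangency of A1 to both parallel lines with radius 9.0 puts P and J at M ± 9.0·n: P = (-8.5148, 2.9153), J = (8.5148, -2.9153). Equal radii place D and C the same way about L: D = L + 9.0·n = (-0.12531, 27.419), C = L − 9.0·n = (16.904, 21.588). Then |MC| = |C − M| = 27.419.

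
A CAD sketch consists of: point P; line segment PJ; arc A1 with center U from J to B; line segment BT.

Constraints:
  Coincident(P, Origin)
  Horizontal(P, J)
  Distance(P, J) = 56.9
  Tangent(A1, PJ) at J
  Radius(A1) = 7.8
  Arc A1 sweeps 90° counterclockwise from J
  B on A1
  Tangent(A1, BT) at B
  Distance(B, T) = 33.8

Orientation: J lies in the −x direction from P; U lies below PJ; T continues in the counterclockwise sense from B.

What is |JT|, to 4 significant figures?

42.32

P is at the origin; PJ is horizontal with |PJ| = 56.9 and J on the −x side, so J = (-56.90, 0.000). Tangency of A1 to PJ means the radius UJ is perpendicular to PJ, so U = J + (0, -7.8) = (-56.90, -7.800). On A1, J sits at bearing 90° from U; a 90° counterclockwise sweep puts B at bearing 180°, so B = U + 7.8·(cos 180°, sin 180°) = (-64.70, -7.800). Tangency of A1 to BT means the radius UB is perpendicular to BT, so BT runs along (−sin 180°, cos 180°); with |BT| = 33.8, T = (-64.70, -41.60). Then |JT| = |T − J| = 42.32.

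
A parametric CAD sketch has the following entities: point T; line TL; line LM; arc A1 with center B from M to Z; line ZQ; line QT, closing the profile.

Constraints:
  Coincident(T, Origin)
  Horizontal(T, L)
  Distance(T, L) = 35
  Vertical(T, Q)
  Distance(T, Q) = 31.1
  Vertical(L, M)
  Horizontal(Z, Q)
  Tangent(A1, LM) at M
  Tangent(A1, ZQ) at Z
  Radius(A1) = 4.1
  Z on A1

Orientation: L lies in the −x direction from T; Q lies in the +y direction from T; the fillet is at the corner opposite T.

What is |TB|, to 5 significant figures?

41.034

T is at the origin; TL is horizontal with |TL| = 35.0 and L on the −x side, so L = (-35.000, 0.0000). T and Q share the same x with |TQ| = 31.1 and Q on the +y side, so Q = (0.0000, 31.100). The virtual corner opposite T is at (-35.000, 31.100). A1 meets LM tangentially, so BM is at right angles to LM and A1 meets ZQ tangentially, so BZ is at right angles to ZQ, with radius 4.1, so the center B sits 4.1 in from both sides at B = (-30.900, 27.000). Then |TB| = |B − T| = 41.034.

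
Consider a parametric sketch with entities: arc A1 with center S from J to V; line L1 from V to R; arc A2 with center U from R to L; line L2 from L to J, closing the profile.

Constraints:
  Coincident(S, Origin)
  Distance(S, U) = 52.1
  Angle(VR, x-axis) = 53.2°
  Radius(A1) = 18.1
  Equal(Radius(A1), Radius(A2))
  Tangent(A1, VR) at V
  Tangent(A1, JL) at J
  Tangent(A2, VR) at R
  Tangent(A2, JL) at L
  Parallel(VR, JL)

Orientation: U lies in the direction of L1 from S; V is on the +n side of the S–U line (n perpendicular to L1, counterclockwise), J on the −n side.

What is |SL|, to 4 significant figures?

55.15

The slot axis is L1's direction at 53.2°, so u = (cos 53.2°, sin 53.2°) = (0.5990, 0.8007) and n = (−sin 53.2°, cos 53.2°) = (-0.8007, 0.5990). S is at the origin and U lies 52.1 along u from S, so U = 52.1·u = (31.21, 41.72). Tangency of A1 to both parallel lines with radius 18.1 puts V and J at S ± 18.1·n: V = (-14.49, 10.84), J = (14.49, -10.84). Equal radii place R and L the same way about U: R = U + 18.1·n = (16.72, 52.56), L = U − 18.1·n = (45.70, 30.88). Then |SL| = |L − S| = 55.15.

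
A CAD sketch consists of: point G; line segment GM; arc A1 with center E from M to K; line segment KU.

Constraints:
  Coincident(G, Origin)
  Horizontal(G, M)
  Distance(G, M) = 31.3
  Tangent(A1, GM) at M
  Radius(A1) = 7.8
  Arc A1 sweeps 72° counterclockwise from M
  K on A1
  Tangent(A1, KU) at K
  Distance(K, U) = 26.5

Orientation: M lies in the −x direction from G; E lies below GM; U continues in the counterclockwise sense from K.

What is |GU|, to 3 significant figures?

56.0

G is at the origin; G and M share the same y with |GM| = 31.3 and M on the −x side, so M = (-31.3, 0.00). The tangent condition forces EM to be normal to GM, so E = M + (0, -7.8) = (-31.3, -7.80). On A1, M sits at bearing 90° from E; a 72° counterclockwise sweep puts K at bearing 162°, so K = E + 7.8·(cos 162°, sin 162°) = (-38.7, -5.39). The tangent condition forces EK to be normal to KU, so KU runs along (−sin 162°, cos 162°); with |KU| = 26.5, U = (-46.9, -30.6). Then |GU| = |U − G| = 56.0.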